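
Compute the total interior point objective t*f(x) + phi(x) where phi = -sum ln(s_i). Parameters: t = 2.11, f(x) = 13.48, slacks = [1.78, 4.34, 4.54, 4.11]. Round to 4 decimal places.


Step 1: Compute log-barrier.
ln values: [0.5766, 1.4679, 1.5129, 1.4134]
phi = -(0.5766 + 1.4679 + 1.5129 + 1.4134) = -4.9708
Step 2: Compute augmented objective.
t*f(x) = 2.11*13.48 = 28.4428
Total = 28.4428 - 4.9708 = 23.472


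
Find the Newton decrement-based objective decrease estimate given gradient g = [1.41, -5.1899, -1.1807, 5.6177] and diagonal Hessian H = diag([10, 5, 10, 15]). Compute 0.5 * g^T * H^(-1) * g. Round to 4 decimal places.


Step 1: H is diagonal, so H^(-1) * g = [0.141, -1.038, -0.1181, 0.3745].
Step 2: g^T H^(-1) g = sum_i g_i^2 / H_ii
  = (1.41)^2/10 + (-5.1899)^2/5 + (-1.1807)^2/10 + (5.6177)^2/15
  = 0.1988 + 5.387 + 0.1394 + 2.1039 = 7.8291
Step 3: Objective decrease = 0.5 * g^T H^(-1) g = 3.9146


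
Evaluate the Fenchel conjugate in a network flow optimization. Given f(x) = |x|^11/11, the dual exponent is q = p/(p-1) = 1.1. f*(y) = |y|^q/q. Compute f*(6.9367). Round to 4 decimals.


The conjugate exponent q satisfies 1/p + 1/q = 1.
p = 11, so q = 11/(11 - 1) = 1.1
|y|^q = 6.9367^1.1 = 8.4191
f*(6.9367) = 8.4191 / 1.1 = 7.6538


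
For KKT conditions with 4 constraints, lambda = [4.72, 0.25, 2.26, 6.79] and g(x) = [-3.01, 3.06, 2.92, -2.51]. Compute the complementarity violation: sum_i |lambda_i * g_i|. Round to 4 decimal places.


KKT complementary slackness check:
lambda_1 * g_1 = 4.72 * -3.01 = -14.2072
lambda_2 * g_2 = 0.25 * 3.06 = 0.765
lambda_3 * g_3 = 2.26 * 2.92 = 6.5992
lambda_4 * g_4 = 6.79 * -2.51 = -17.0429
Total violation = 14.2072 + 0.765 + 6.5992 + 17.0429 = 38.6143


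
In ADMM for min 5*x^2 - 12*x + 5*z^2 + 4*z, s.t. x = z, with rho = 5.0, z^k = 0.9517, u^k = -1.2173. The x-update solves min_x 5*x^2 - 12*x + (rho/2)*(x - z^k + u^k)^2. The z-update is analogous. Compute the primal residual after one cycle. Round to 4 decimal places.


ADMM iteration with rho = 5.0, z^k = 0.9517, u^k = -1.2173
Step 1: x-update.
Minimize 5*x^2 - 12*x + (5.0/2)*(x - 0.9517 - 1.2173)^2
FOC: (2*5 + 5.0)*x = 12 + 5.0*(0.9517 + 1.2173)
x^{k+1} = 1.523
Step 2: z-update.
Minimize 5*z^2 + 4*z + (5.0/2)*(1.523 - z - 1.2173)^2
FOC: (2*5 + 5.0)*z = -4 + 5.0*(1.523 - 1.2173)
z^{k+1} = -0.1648
Step 3: u-update.
u^{k+1} = -1.2173 + 1.523 + 0.1648 = 0.4705
Step 4: Primal residual = |1.523 + 0.1648| = 1.6878


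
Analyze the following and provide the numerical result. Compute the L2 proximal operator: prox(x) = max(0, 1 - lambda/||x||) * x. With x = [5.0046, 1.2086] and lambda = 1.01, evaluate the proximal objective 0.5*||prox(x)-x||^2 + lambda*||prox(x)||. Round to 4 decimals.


Step 1: Compute ||x||.
||x|| = 5.1485
Step 2: Compute scaling factor.
scale = max(0, 1 - 1.01/5.1485) = 0.8038
Step 3: prox(x) = [4.0228, 0.9715]
||prox(x)|| = 4.1385
Step 4: Proximal objective.
0.5*||prox-x||^2 = 0.5101
lambda*||prox|| = 4.1799
Total = 4.6899


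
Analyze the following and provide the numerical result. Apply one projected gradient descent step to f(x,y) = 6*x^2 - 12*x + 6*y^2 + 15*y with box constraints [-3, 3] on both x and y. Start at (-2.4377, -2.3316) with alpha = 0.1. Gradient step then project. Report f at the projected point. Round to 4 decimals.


Step 1: Compute gradient at (-2.4377, -2.3316).
grad_x = 2*6*-2.4377 - 12 = -41.2524
grad_y = 2*6*-2.3316 + 15 = -12.9792
Step 2: Gradient step.
x_raw = -2.4377 - 0.1*-41.2524 = 1.6875
y_raw = -2.3316 - 0.1*-12.9792 = -1.0337
Step 3: Project onto [-3, 3].
x_proj = clip(1.6875) = 1.6875
y_proj = clip(-1.0337) = -1.0337
Step 4: Evaluate f.
f(1.6875, -1.0337) = -12.258


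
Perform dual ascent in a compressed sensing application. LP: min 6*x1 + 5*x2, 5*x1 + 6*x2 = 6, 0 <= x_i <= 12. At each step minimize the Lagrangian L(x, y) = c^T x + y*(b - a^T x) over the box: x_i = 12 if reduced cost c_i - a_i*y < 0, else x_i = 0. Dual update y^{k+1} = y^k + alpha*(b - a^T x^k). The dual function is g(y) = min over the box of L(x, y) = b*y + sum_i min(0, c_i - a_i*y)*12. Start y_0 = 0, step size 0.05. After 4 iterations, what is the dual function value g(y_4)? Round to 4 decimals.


Dual ascent for LP: min 6*x1 + 5*x2, 5*x1 + 6*x2 = 6, 0 <= x_i <= 12
Step 1: y^k = 0.0, reduced costs: (6.0, 5.0)
  x^k = (0.0, 0.0), subgradient = b - a^T x = 6.0
  y^{k+1} = 0.0 + 0.05*6.0 = 0.3
Step 2: y^k = 0.3, reduced costs: (4.5, 3.2)
  x^k = (0.0, 0.0), subgradient = b - a^T x = 6.0
  y^{k+1} = 0.3 + 0.05*6.0 = 0.6
Step 3: y^k = 0.6, reduced costs: (3.0, 1.4)
  x^k = (0.0, 0.0), subgradient = b - a^T x = 6.0
  y^{k+1} = 0.6 + 0.05*6.0 = 0.9
Step 4: y^k = 0.9, reduced costs: (1.5, -0.4)
  x^k = (0.0, 12.0), subgradient = b - a^T x = -66.0
  y^{k+1} = 0.9 + 0.05*-66.0 = -2.4
Dual objective at y_4 = -2.4: reduced costs (18.0, 19.4), box minimizer x = (0.0, 0.0)
g(y_4) = b*y + (c1 - a1*y)*x1 + (c2 - a2*y)*x2 = 6*(-2.4) + 18.0*0.0 + 19.4*0.0 = -14.4 + 0.0 + 0.0 = -14.4


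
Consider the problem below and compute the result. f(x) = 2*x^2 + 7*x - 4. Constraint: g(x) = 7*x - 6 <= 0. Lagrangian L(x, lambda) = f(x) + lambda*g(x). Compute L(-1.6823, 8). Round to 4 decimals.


Step 1: Evaluate f(x).
f(-1.6823) = 2*(-1.6823)^2 + 7*(-1.6823) - 4 = -10.1158
Step 2: Evaluate g(x).
g(-1.6823) = 7*-1.6823 - 6 = -17.7761
Step 3: Compute Lagrangian.
L = -10.1158 + 8*-17.7761 = -152.3246


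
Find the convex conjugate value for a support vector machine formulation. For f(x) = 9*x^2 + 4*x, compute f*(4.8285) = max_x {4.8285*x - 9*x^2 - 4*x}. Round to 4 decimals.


f*(y) = sup_x {y*x - a*x^2 - b*x} = sup_x {(y-b)*x - a*x^2}
FOC: (y - b) - 2a*x = 0 => x* = (y - b)/(2a)
x* = (4.8285 - 4)/(2*9) = 0.046
f*(4.8285) = (y-b)^2/(4a) = (4.8285 - 4)^2/(4*9)
= 0.6864/36 = 0.0191


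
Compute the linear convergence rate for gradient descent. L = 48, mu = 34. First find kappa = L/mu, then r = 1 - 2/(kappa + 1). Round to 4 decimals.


Step 1: Compute the condition number.
kappa = L/mu = 48/34 = 1.4118
Step 2: Compute the convergence rate.
r = 1 - 2/(kappa + 1) = 1 - 2*mu/(L + mu) = (L - mu)/(L + mu) = 14/82 = 0.1707


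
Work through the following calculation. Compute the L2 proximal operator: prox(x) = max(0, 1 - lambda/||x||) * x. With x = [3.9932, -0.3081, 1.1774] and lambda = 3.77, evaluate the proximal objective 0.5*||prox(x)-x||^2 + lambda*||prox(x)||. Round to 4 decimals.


Step 1: Compute ||x||.
||x|| = 4.1745
Step 2: Compute scaling factor.
scale = max(0, 1 - 3.77/4.1745) = 0.0969
Step 3: prox(x) = [0.387, -0.0299, 0.1141]
||prox(x)|| = 0.4045
Step 4: Proximal objective.
0.5*||prox-x||^2 = 7.1065
lambda*||prox|| = 1.525
Total = 8.6316


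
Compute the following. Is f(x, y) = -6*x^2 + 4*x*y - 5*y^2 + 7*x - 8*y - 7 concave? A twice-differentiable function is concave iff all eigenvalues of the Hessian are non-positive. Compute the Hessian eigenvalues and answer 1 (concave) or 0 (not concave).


The Hessian of f(x,y) = -6*x^2 + 4*x*y - 5*y^2 + 7*x - 8*y - 7 is:
H = [[-12, 4], [4, -10]]
Trace = -12 - 10 = -22
Determinant = -12*-10 - (4)^2 = 104
Discriminant = (-22)^2 - 4*104 = 68.0
Eigenvalues: lambda_1 = -15.1231, lambda_2 = -6.8769
The function is concave.

1


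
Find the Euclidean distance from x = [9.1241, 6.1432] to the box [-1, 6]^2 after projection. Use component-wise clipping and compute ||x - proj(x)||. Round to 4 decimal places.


Project each component onto [-1, 6].
clip(9.1241) = 6.0, clip(6.1432) = 6.0
Projection = [6.0, 6.0]
Squared diffs: [9.76, 0.0205]
Distance = sqrt(9.7805) = 3.1274


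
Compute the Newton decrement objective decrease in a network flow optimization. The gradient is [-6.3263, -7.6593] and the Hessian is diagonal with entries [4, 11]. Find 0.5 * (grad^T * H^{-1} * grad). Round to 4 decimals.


Step 1: H is diagonal, so H^(-1) * g = [-1.5816, -0.6963].
Step 2: g^T H^(-1) g = sum_i g_i^2 / H_ii
  = (-6.3263)^2/4 + (-7.6593)^2/11
  = 10.0055 + 5.3332 = 15.3387
Step 3: Objective decrease = 0.5 * g^T H^(-1) g = 7.6693


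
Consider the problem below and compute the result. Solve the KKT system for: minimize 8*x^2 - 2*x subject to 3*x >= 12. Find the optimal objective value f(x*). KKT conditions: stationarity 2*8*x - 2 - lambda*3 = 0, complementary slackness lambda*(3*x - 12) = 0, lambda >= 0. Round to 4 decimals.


Step 1: Try lambda = 0 (constraint inactive).
x_unc = 2/(2*8) = 0.125
Check: 3*0.125 = 0.375 < 12 -- violated!
Step 2: Constraint must be active: 3*x = 12
x* = 12/3 = 4.0
lambda = (2*8*4.0 - 2)/3 = 20.6667
Step 3: Compute optimal value.
f(x*) = 8*4.0^2 - 2*4.0 = 120.0


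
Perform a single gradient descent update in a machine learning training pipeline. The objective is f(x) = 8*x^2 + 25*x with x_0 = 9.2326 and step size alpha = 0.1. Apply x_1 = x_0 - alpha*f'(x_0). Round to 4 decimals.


We compute the gradient at x_0 and apply the update.
f'(x) = 16*x + 25
f'(9.2326) = 16*9.2326 + 25 = 172.7216
x_1 = 9.2326 - 0.1*172.7216 = -8.0396


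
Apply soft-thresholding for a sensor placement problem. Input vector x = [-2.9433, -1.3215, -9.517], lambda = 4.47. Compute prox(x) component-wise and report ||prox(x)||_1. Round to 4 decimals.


Soft-thresholding with lambda = 4.47:
prox(-2.9433) = sign(-2.9433)*max(|-2.9433| - 4.47, 0) = 0.0
prox(-1.3215) = sign(-1.3215)*max(|-1.3215| - 4.47, 0) = 0.0
prox(-9.517) = sign(-9.517)*max(|-9.517| - 4.47, 0) = -5.047
prox(x) = [0.0, 0.0, -5.047]
||prox(x)||_1 = 0.0 + 0.0 + 5.047 = 5.047


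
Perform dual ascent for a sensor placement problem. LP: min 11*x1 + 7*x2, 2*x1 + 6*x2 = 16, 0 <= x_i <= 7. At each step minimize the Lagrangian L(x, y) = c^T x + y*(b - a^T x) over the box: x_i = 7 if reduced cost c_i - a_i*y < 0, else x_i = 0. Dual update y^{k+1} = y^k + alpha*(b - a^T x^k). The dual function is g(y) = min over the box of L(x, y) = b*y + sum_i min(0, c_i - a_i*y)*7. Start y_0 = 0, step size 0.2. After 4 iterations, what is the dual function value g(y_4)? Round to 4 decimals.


Dual ascent for LP: min 11*x1 + 7*x2, 2*x1 + 6*x2 = 16, 0 <= x_i <= 7
Step 1: y^k = 0.0, reduced costs: (11.0, 7.0)
  x^k = (0.0, 0.0), subgradient = b - a^T x = 16.0
  y^{k+1} = 0.0 + 0.2*16.0 = 3.2
Step 2: y^k = 3.2, reduced costs: (4.6, -12.2)
  x^k = (0.0, 7.0), subgradient = b - a^T x = -26.0
  y^{k+1} = 3.2 + 0.2*-26.0 = -2.0
Step 3: y^k = -2.0, reduced costs: (15.0, 19.0)
  x^k = (0.0, 0.0), subgradient = b - a^T x = 16.0
  y^{k+1} = -2.0 + 0.2*16.0 = 1.2
Step 4: y^k = 1.2, reduced costs: (8.6, -0.2)
  x^k = (0.0, 7.0), subgradient = b - a^T x = -26.0
  y^{k+1} = 1.2 + 0.2*-26.0 = -4.0
Dual objective at y_4 = -4.0: reduced costs (19.0, 31.0), box minimizer x = (0.0, 0.0)
g(y_4) = b*y + (c1 - a1*y)*x1 + (c2 - a2*y)*x2 = 16*(-4.0) + 19.0*0.0 + 31.0*0.0 = -64.0 + 0.0 + 0.0 = -64.0


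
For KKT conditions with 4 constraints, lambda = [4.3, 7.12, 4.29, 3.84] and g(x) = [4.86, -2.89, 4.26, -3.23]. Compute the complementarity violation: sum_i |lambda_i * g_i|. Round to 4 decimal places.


KKT complementary slackness check:
lambda_1 * g_1 = 4.3 * 4.86 = 20.898
lambda_2 * g_2 = 7.12 * -2.89 = -20.5768
lambda_3 * g_3 = 4.29 * 4.26 = 18.2754
lambda_4 * g_4 = 3.84 * -3.23 = -12.4032
Total violation = 20.898 + 20.5768 + 18.2754 + 12.4032 = 72.1534


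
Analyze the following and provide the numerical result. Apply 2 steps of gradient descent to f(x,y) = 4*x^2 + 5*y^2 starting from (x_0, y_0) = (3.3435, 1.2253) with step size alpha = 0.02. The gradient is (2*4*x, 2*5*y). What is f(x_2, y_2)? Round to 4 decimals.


Gradient descent on f(x,y) = 4*x^2 + 5*y^2.
Starting point: (3.3435, 1.2253), alpha = 0.02
Step 1: grad_x = 2*4*3.3435 = 26.748, grad_y = 2*5*1.2253 = 12.253
  x_1 = 3.3435 - 0.02*26.748 = 2.8085
  y_1 = 1.2253 - 0.02*12.253 = 0.9802
Step 2: grad_x = 2*4*2.8085 = 22.4683, grad_y = 2*5*0.9802 = 9.8024
  x_2 = 2.8085 - 0.02*22.4683 = 2.3592
  y_2 = 0.9802 - 0.02*9.8024 = 0.7842
f(2.3592, 0.7842) = 4*2.3592^2 + 5*0.7842^2 = 25.3376


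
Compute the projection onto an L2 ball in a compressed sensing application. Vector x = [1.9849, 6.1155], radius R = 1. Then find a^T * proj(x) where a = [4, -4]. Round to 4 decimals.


Step 1: Compute ||x|| (intermediates to 6 decimals).
||x|| = sqrt(1.9849^2 + 6.1155^2) = 6.429554
Step 2: Project.
Since ||x|| > R, scale = R/||x|| = 1/6.429554 = 0.155532, proj(x) = scale * x
proj(x) = [0.308715, 0.951156]
Step 3: Dot product.
a^T * proj(x) = 4*0.308715 - 4*0.951156 = -2.5698


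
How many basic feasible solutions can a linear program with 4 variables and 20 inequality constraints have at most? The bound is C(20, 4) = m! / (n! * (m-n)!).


Each vertex corresponds to some choice of n active constraints out of m, so the number of vertices is at most C(m, n) = m! / (n!(m-n)!).
m = 20, n = 4
Numerator: 20 * 19 * 18 * 17
Denominator: 4! = 24
C(20, 4) = 4845


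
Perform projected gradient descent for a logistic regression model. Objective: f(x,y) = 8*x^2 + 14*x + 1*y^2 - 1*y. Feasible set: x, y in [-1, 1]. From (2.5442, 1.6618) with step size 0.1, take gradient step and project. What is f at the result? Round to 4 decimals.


Step 1: Compute gradient at (2.5442, 1.6618).
grad_x = 2*8*2.5442 + 14 = 54.7072
grad_y = 2*1*1.6618 - 1 = 2.3236
Step 2: Gradient step.
x_raw = 2.5442 - 0.1*54.7072 = -2.9265
y_raw = 1.6618 - 0.1*2.3236 = 1.4294
Step 3: Project onto [-1, 1].
x_proj = clip(-2.9265) = -1.0
y_proj = clip(1.4294) = 1.0
Step 4: Evaluate f.
f(-1.0, 1.0) = -6.0


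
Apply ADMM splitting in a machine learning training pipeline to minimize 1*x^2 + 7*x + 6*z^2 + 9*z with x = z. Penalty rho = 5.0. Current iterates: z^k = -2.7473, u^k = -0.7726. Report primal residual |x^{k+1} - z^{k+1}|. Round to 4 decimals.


ADMM iteration with rho = 5.0, z^k = -2.7473, u^k = -0.7726
Step 1: x-update.
Minimize 1*x^2 + 7*x + (5.0/2)*(x + 2.7473 - 0.7726)^2
FOC: (2*1 + 5.0)*x = -7 + 5.0*(-2.7473 + 0.7726)
x^{k+1} = -2.4105
Step 2: z-update.
Minimize 6*z^2 + 9*z + (5.0/2)*(-2.4105 - z - 0.7726)^2
FOC: (2*6 + 5.0)*z = -9 + 5.0*(-2.4105 - 0.7726)
z^{k+1} = -1.4656
Step 3: u-update.
u^{k+1} = -0.7726 - 2.4105 + 1.4656 = -1.7175
Step 4: Primal residual = |-2.4105 + 1.4656| = 0.9449


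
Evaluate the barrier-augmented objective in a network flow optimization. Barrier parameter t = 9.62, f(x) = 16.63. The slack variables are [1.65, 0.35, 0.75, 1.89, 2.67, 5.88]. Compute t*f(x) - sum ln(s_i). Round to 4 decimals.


Step 1: Compute log-barrier.
ln values: [0.5008, -1.0498, -0.2877, 0.6366, 0.9821, 1.7716]
phi = -(0.5008 - 1.0498 - 0.2877 + 0.6366 + 0.9821 + 1.7716) = -2.5535
Step 2: Compute augmented objective.
t*f(x) = 9.62*16.63 = 159.9806
Total = 159.9806 - 2.5535 = 157.4271


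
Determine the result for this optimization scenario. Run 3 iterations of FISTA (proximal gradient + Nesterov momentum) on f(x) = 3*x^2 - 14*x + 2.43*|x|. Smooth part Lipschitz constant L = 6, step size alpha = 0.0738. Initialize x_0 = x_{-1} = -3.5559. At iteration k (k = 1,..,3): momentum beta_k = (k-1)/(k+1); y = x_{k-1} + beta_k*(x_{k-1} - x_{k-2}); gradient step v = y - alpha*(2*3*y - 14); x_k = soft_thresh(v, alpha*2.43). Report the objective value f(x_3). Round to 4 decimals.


FISTA on f(x) = 3*x^2 - 14*x + 2.43*|x|
L = 6, alpha = 0.0738
Iteration 1: beta = 0.0, y = -3.5559 + 0.0*(-3.5559 + 3.5559) = -3.5559
  grad(y) = -35.3354, v = y - alpha*grad = -0.9481
  prox(v) = soft_thresh(-0.9481, 0.1793) = -0.7688
Iteration 2: beta = 0.3333, y = -0.7688 + 0.3333*(-0.7688 + 3.5559) = 0.1602
  grad(y) = -13.0387, v = y - alpha*grad = 1.1225
  prox(v) = soft_thresh(1.1225, 0.1793) = 0.9431
Iteration 3: beta = 0.5, y = 0.9431 + 0.5*(0.9431 + 0.7688) = 1.7991
  grad(y) = -3.2053, v = y - alpha*grad = 2.0357
  prox(v) = soft_thresh(2.0357, 0.1793) = 1.8563
f(x_3) = 3*1.8563^2 - 14*1.8563 + 2.43*|1.8563| = -11.1399


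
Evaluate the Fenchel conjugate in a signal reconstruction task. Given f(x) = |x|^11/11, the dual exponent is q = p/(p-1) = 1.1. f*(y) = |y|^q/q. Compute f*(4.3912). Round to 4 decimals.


The conjugate exponent q satisfies 1/p + 1/q = 1.
p = 11, so q = 11/(11 - 1) = 1.1
|y|^q = 4.3912^1.1 = 5.0915
f*(4.3912) = 5.0915 / 1.1 = 4.6286


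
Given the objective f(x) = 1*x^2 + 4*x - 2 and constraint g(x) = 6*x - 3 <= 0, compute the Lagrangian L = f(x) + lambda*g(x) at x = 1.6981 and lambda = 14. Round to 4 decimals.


Step 1: Evaluate f(x).
f(1.6981) = 1*1.6981^2 + 4*1.6981 - 2 = 7.6759
Step 2: Evaluate g(x).
g(1.6981) = 6*1.6981 - 3 = 7.1886
Step 3: Compute Lagrangian.
L = 7.6759 + 14*7.1886 = 108.3163


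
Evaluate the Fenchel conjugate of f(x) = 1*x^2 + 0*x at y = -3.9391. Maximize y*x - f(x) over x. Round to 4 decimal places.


f*(y) = sup_x {y*x - a*x^2 - b*x} = sup_x {(y-b)*x - a*x^2}
FOC: (y - b) - 2a*x = 0 => x* = (y - b)/(2a)
x* = (-3.9391 - 0)/(2*1) = -1.9696
f*(-3.9391) = (y-b)^2/(4a) = (-3.9391 - 0)^2/(4*1)
= 15.5165/4 = 3.8791


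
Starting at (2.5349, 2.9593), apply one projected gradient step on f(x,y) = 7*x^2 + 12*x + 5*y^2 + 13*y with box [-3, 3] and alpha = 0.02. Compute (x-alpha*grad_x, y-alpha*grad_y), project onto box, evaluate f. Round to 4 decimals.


Step 1: Compute gradient at (2.5349, 2.9593).
grad_x = 2*7*2.5349 + 12 = 47.4886
grad_y = 2*5*2.9593 + 13 = 42.593
Step 2: Gradient step.
x_raw = 2.5349 - 0.02*47.4886 = 1.5851
y_raw = 2.9593 - 0.02*42.593 = 2.1074
Step 3: Project onto [-3, 3].
x_proj = clip(1.5851) = 1.5851
y_proj = clip(2.1074) = 2.1074
Step 4: Evaluate f.
f(1.5851, 2.1074) = 86.2132


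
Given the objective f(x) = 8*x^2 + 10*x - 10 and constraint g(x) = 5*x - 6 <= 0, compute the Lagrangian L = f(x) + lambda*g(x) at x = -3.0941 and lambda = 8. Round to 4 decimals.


Step 1: Evaluate f(x).
f(-3.0941) = 8*(-3.0941)^2 + 10*(-3.0941) - 10 = 35.6466
Step 2: Evaluate g(x).
g(-3.0941) = 5*-3.0941 - 6 = -21.4705
Step 3: Compute Lagrangian.
L = 35.6466 + 8*-21.4705 = -136.1174


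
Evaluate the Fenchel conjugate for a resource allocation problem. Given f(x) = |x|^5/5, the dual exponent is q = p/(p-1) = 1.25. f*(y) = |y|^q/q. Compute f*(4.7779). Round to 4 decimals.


The conjugate exponent q satisfies 1/p + 1/q = 1.
p = 5, so q = 5/(5 - 1) = 1.25
|y|^q = 4.7779^1.25 = 7.0639
f*(4.7779) = 7.0639 / 1.25 = 5.6511


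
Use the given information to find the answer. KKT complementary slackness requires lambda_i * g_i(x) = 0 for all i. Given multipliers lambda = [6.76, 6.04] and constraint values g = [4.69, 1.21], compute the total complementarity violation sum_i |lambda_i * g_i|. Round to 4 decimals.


KKT complementary slackness check:
lambda_1 * g_1 = 6.76 * 4.69 = 31.7044
lambda_2 * g_2 = 6.04 * 1.21 = 7.3084
Total violation = 31.7044 + 7.3084 = 39.0128


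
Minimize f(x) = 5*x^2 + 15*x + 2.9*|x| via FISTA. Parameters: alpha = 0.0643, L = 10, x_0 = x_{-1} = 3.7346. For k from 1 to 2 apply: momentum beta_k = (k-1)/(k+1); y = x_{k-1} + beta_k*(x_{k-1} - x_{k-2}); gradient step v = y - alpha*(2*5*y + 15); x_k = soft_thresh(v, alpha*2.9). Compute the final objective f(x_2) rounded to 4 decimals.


FISTA on f(x) = 5*x^2 + 15*x + 2.9*|x|
L = 10, alpha = 0.0643
Iteration 1: beta = 0.0, y = 3.7346 + 0.0*(3.7346 - 3.7346) = 3.7346
  grad(y) = 52.346, v = y - alpha*grad = 0.3688
  prox(v) = soft_thresh(0.3688, 0.1865) = 0.1823
Iteration 2: beta = 0.3333, y = 0.1823 + 0.3333*(0.1823 - 3.7346) = -1.0018
  grad(y) = 4.9818, v = y - alpha*grad = -1.3222
  prox(v) = soft_thresh(-1.3222, 0.1865) = -1.1357
f(x_2) = 5*(-1.1357)^2 + 15*(-1.1357) + 2.9*|-1.1357| = -7.2929


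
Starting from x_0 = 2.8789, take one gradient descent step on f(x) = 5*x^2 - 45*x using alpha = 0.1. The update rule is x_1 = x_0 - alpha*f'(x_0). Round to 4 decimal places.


We compute the gradient at x_0 and apply the update.
f'(x) = 10*x - 45
f'(2.8789) = 10*2.8789 - 45 = -16.211
x_1 = 2.8789 - 0.1*-16.211 = 4.5


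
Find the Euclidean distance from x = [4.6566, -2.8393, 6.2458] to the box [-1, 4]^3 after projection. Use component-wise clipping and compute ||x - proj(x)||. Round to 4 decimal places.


Project each component onto [-1, 4].
clip(4.6566) = 4.0, clip(-2.8393) = -1.0, clip(6.2458) = 4.0
Projection = [4.0, -1.0, 4.0]
Squared diffs: [0.4311, 3.383, 5.0436]
Distance = sqrt(8.8577) = 2.9762


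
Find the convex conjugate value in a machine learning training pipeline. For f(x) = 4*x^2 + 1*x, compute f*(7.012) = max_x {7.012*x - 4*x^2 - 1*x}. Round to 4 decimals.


f*(y) = sup_x {y*x - a*x^2 - b*x} = sup_x {(y-b)*x - a*x^2}
FOC: (y - b) - 2a*x = 0 => x* = (y - b)/(2a)
x* = (7.012 - 1)/(2*4) = 0.7515
f*(7.012) = (y-b)^2/(4a) = (7.012 - 1)^2/(4*4)
= 36.1441/16 = 2.259


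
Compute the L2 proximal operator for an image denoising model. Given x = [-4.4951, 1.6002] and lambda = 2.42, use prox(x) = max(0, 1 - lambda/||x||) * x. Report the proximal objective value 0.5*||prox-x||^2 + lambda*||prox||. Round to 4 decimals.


Step 1: Compute ||x||.
||x|| = 4.7714
Step 2: Compute scaling factor.
scale = max(0, 1 - 2.42/4.7714) = 0.4928
Step 3: prox(x) = [-2.2153, 0.7886]
||prox(x)|| = 2.3514
Step 4: Proximal objective.
0.5*||prox-x||^2 = 2.9282
lambda*||prox|| = 5.6904
Total = 8.6187


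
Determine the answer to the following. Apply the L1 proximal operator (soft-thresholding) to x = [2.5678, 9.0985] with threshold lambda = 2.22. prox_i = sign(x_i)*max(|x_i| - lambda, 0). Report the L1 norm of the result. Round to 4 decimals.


Soft-thresholding with lambda = 2.22:
prox(2.5678) = sign(2.5678)*max(|2.5678| - 2.22, 0) = 0.3478
prox(9.0985) = sign(9.0985)*max(|9.0985| - 2.22, 0) = 6.8785
prox(x) = [0.3478, 6.8785]
||prox(x)||_1 = 0.3478 + 6.8785 = 7.2263


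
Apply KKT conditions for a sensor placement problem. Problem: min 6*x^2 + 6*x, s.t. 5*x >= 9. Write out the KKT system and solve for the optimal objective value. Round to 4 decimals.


Step 1: Try lambda = 0 (constraint inactive).
x_unc = -6/(2*6) = -0.5
Check: 5*-0.5 = -2.5 < 9 -- violated!
Step 2: Constraint must be active: 5*x = 9
x* = 9/5 = 1.8
lambda = (2*6*1.8 + 6)/5 = 5.52
Step 3: Compute optimal value.
f(x*) = 6*1.8^2 + 6*1.8 = 30.24


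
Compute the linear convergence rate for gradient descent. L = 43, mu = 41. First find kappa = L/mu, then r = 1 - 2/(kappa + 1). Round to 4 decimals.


Step 1: Compute the condition number.
kappa = L/mu = 43/41 = 1.0488
Step 2: Compute the convergence rate.
r = 1 - 2/(kappa + 1) = 1 - 2*mu/(L + mu) = (L - mu)/(L + mu) = 2/84 = 0.0238


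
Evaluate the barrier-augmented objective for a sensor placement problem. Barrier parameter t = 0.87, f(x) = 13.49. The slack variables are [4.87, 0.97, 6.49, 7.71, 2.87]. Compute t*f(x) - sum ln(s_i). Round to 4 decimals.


Step 1: Compute log-barrier.
ln values: [1.5831, -0.0305, 1.8703, 2.0425, 1.0543]
phi = -(1.5831 - 0.0305 + 1.8703 + 2.0425 + 1.0543) = -6.5197
Step 2: Compute augmented objective.
t*f(x) = 0.87*13.49 = 11.7363
Total = 11.7363 - 6.5197 = 5.2166


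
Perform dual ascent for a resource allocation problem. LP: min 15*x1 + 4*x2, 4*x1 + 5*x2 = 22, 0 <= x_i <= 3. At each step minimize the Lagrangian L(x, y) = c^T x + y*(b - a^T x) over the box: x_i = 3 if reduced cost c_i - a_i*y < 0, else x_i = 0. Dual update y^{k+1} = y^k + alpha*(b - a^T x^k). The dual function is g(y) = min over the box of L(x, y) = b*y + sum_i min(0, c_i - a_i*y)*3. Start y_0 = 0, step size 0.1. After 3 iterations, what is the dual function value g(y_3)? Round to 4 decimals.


Dual ascent for LP: min 15*x1 + 4*x2, 4*x1 + 5*x2 = 22, 0 <= x_i <= 3
Step 1: y^k = 0.0, reduced costs: (15.0, 4.0)
  x^k = (0.0, 0.0), subgradient = b - a^T x = 22.0
  y^{k+1} = 0.0 + 0.1*22.0 = 2.2
Step 2: y^k = 2.2, reduced costs: (6.2, -7.0)
  x^k = (0.0, 3.0), subgradient = b - a^T x = 7.0
  y^{k+1} = 2.2 + 0.1*7.0 = 2.9
Step 3: y^k = 2.9, reduced costs: (3.4, -10.5)
  x^k = (0.0, 3.0), subgradient = b - a^T x = 7.0
  y^{k+1} = 2.9 + 0.1*7.0 = 3.6
Dual objective at y_3 = 3.6: reduced costs (0.6, -14.0), box minimizer x = (0.0, 3.0)
g(y_3) = b*y + (c1 - a1*y)*x1 + (c2 - a2*y)*x2 = 22*3.6 + 0.6*0.0 + (-14.0)*3.0 = 79.2 + 0.0 - 42.0 = 37.2


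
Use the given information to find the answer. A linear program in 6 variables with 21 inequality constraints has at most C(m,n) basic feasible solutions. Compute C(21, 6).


Each vertex corresponds to some choice of n active constraints out of m, so the number of vertices is at most C(m, n) = m! / (n!(m-n)!).
m = 21, n = 6
Numerator: 21 * 20 * 19 * 18 * 17 * 16
Denominator: 6! = 720
C(21, 6) = 54264


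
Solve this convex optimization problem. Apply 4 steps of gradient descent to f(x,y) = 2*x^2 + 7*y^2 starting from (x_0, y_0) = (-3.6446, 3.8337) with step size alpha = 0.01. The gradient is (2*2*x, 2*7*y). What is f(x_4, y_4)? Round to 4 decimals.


Gradient descent on f(x,y) = 2*x^2 + 7*y^2.
Starting point: (-3.6446, 3.8337), alpha = 0.01
Step 1: grad_x = 2*2*-3.6446 = -14.5784, grad_y = 2*7*3.8337 = 53.6718
  x_1 = -3.6446 - 0.01*-14.5784 = -3.4988
  y_1 = 3.8337 - 0.01*53.6718 = 3.297
Step 2: grad_x = 2*2*-3.4988 = -13.9953, grad_y = 2*7*3.297 = 46.1577
  x_2 = -3.4988 - 0.01*-13.9953 = -3.3589
  y_2 = 3.297 - 0.01*46.1577 = 2.8354
Step 3: grad_x = 2*2*-3.3589 = -13.4355, grad_y = 2*7*2.8354 = 39.6957
  x_3 = -3.3589 - 0.01*-13.4355 = -3.2245
  y_3 = 2.8354 - 0.01*39.6957 = 2.4384
Step 4: grad_x = 2*2*-3.2245 = -12.898, grad_y = 2*7*2.4384 = 34.1383
  x_4 = -3.2245 - 0.01*-12.898 = -3.0955
  y_4 = 2.4384 - 0.01*34.1383 = 2.0971
f(-3.0955, 2.0971) = 2*(-3.0955)^2 + 7*2.0971^2 = 49.9484


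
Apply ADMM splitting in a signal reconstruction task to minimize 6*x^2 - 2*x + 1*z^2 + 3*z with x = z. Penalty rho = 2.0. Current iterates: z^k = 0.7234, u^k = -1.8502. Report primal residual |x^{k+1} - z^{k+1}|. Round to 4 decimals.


ADMM iteration with rho = 2.0, z^k = 0.7234, u^k = -1.8502
Step 1: x-update.
Minimize 6*x^2 - 2*x + (2.0/2)*(x - 0.7234 - 1.8502)^2
FOC: (2*6 + 2.0)*x = 2 + 2.0*(0.7234 + 1.8502)
x^{k+1} = 0.5105
Step 2: z-update.
Minimize 1*z^2 + 3*z + (2.0/2)*(0.5105 - z - 1.8502)^2
FOC: (2*1 + 2.0)*z = -3 + 2.0*(0.5105 - 1.8502)
z^{k+1} = -1.4198
Step 3: u-update.
u^{k+1} = -1.8502 + 0.5105 + 1.4198 = 0.0802
Step 4: Primal residual = |0.5105 + 1.4198| = 1.9304


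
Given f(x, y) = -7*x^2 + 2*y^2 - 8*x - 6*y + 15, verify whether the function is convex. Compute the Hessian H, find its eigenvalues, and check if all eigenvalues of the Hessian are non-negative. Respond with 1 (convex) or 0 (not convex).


The Hessian of f(x,y) = -7*x^2 + 2*y^2 - 8*x - 6*y + 15 is:
H = [[-14, 0], [0, 4]]
Trace = -14 + 4 = -10
Determinant = -14*4 - (0)^2 = -56
Discriminant = (-10)^2 - 4*-56 = 324.0
Eigenvalues: lambda_1 = -14.0, lambda_2 = 4.0
The function is not convex.

0


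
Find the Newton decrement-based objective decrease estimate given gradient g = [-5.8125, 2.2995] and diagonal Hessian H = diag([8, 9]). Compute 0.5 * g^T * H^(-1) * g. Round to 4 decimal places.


Step 1: H is diagonal, so H^(-1) * g = [-0.7266, 0.2555].
Step 2: g^T H^(-1) g = sum_i g_i^2 / H_ii
  = (-5.8125)^2/8 + (2.2995)^2/9
  = 4.2231 + 0.5875 = 4.8107
Step 3: Objective decrease = 0.5 * g^T H^(-1) g = 2.4053


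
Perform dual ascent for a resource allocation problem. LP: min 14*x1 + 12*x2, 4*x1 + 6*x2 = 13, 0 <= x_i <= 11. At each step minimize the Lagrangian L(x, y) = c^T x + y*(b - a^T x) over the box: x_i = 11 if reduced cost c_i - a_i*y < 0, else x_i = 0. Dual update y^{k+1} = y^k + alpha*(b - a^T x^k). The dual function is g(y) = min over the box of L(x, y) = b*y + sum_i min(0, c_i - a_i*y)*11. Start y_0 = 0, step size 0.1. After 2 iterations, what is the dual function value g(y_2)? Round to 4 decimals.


Dual ascent for LP: min 14*x1 + 12*x2, 4*x1 + 6*x2 = 13, 0 <= x_i <= 11
Step 1: y^k = 0.0, reduced costs: (14.0, 12.0)
  x^k = (0.0, 0.0), subgradient = b - a^T x = 13.0
  y^{k+1} = 0.0 + 0.1*13.0 = 1.3
Step 2: y^k = 1.3, reduced costs: (8.8, 4.2)
  x^k = (0.0, 0.0), subgradient = b - a^T x = 13.0
  y^{k+1} = 1.3 + 0.1*13.0 = 2.6
Dual objective at y_2 = 2.6: reduced costs (3.6, -3.6), box minimizer x = (0.0, 11.0)
g(y_2) = b*y + (c1 - a1*y)*x1 + (c2 - a2*y)*x2 = 13*2.6 + 3.6*0.0 + (-3.6)*11.0 = 33.8 + 0.0 - 39.6 = -5.8


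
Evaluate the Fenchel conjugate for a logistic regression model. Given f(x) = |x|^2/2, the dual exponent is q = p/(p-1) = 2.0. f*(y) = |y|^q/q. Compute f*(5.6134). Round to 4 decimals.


The conjugate exponent q satisfies 1/p + 1/q = 1.
p = 2, so q = 2/(2 - 1) = 2.0
|y|^q = 5.6134^2.0 = 31.5103
f*(5.6134) = 31.5103 / 2.0 = 15.7551


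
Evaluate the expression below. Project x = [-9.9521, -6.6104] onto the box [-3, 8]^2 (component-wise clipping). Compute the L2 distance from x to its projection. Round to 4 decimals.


Project each component onto [-3, 8].
clip(-9.9521) = -3.0, clip(-6.6104) = -3.0
Projection = [-3.0, -3.0]
Squared diffs: [48.3317, 13.035]
Distance = sqrt(61.3667) = 7.8337


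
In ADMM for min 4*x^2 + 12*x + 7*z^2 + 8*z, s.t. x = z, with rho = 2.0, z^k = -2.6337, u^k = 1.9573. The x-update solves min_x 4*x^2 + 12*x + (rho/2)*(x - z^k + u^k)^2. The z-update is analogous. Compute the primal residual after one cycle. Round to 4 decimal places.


ADMM iteration with rho = 2.0, z^k = -2.6337, u^k = 1.9573
Step 1: x-update.
Minimize 4*x^2 + 12*x + (2.0/2)*(x + 2.6337 + 1.9573)^2
FOC: (2*4 + 2.0)*x = -12 + 2.0*(-2.6337 - 1.9573)
x^{k+1} = -2.1182
Step 2: z-update.
Minimize 7*z^2 + 8*z + (2.0/2)*(-2.1182 - z + 1.9573)^2
FOC: (2*7 + 2.0)*z = -8 + 2.0*(-2.1182 + 1.9573)
z^{k+1} = -0.5201
Step 3: u-update.
u^{k+1} = 1.9573 - 2.1182 + 0.5201 = 0.3592
Step 4: Primal residual = |-2.1182 + 0.5201| = 1.5981


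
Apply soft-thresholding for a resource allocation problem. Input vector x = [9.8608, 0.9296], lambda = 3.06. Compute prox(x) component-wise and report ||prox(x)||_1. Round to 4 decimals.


Soft-thresholding with lambda = 3.06:
prox(9.8608) = sign(9.8608)*max(|9.8608| - 3.06, 0) = 6.8008
prox(0.9296) = sign(0.9296)*max(|0.9296| - 3.06, 0) = 0.0
prox(x) = [6.8008, 0.0]
||prox(x)||_1 = 6.8008 + 0.0 = 6.8008


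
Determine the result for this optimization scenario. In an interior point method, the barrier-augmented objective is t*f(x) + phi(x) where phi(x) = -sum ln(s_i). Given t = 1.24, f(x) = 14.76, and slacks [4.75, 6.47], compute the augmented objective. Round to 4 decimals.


Step 1: Compute log-barrier.
ln values: [1.5581, 1.8672]
phi = -(1.5581 + 1.8672) = -3.4253
Step 2: Compute augmented objective.
t*f(x) = 1.24*14.76 = 18.3024
Total = 18.3024 - 3.4253 = 14.8771


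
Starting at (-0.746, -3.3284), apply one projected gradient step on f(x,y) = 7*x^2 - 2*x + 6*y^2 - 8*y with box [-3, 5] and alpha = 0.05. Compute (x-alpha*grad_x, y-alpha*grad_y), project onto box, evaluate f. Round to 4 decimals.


Step 1: Compute gradient at (-0.746, -3.3284).
grad_x = 2*7*-0.746 - 2 = -12.444
grad_y = 2*6*-3.3284 - 8 = -47.9408
Step 2: Gradient step.
x_raw = -0.746 - 0.05*-12.444 = -0.1238
y_raw = -3.3284 - 0.05*-47.9408 = -0.9314
Step 3: Project onto [-3, 5].
x_proj = clip(-0.1238) = -0.1238
y_proj = clip(-0.9314) = -0.9314
Step 4: Evaluate f.
f(-0.1238, -0.9314) = 13.0104


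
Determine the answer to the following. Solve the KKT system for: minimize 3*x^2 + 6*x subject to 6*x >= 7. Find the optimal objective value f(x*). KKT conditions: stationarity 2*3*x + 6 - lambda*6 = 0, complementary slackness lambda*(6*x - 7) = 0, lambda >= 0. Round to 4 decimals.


Step 1: Try lambda = 0 (constraint inactive).
x_unc = -6/(2*3) = -1.0
Check: 6*-1.0 = -6.0 < 7 -- violated!
Step 2: Constraint must be active: 6*x = 7
x* = 7/6 = 1.1667 (rounded; the exact value 7/6 is used below)
lambda = (2*3*(7/6) + 6)/6 = 2.1667
Step 3: Compute optimal value.
f(x*) = 3*(7/6)^2 + 6*(7/6) = 11.0833


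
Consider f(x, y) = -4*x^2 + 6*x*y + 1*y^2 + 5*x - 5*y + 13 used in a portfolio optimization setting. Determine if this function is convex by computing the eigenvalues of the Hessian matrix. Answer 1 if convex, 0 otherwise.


The Hessian of f(x,y) = -4*x^2 + 6*x*y + 1*y^2 + 5*x - 5*y + 13 is:
H = [[-8, 6], [6, 2]]
Trace = -8 + 2 = -6
Determinant = -8*2 - (6)^2 = -52
Discriminant = (-6)^2 - 4*-52 = 244.0
Eigenvalues: lambda_1 = -10.8102, lambda_2 = 4.8102
The function is not convex.

0


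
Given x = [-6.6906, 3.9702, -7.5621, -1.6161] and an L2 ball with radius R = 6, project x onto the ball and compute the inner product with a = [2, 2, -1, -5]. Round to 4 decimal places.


Step 1: Compute ||x|| (intermediates to 6 decimals).
||x|| = sqrt((-6.6906)^2 + 3.9702^2 + (-7.5621)^2 + (-1.6161)^2) = 10.969218
Step 2: Project.
Since ||x|| > R, scale = R/||x|| = 6/10.969218 = 0.546985, proj(x) = scale * x
proj(x) = [-3.659658, 2.17164, -4.136355, -0.883982]
Step 3: Dot product.
a^T * proj(x) = 2*(-3.659658) + 2*2.17164 - 1*(-4.136355) - 5*(-0.883982) = 5.5802


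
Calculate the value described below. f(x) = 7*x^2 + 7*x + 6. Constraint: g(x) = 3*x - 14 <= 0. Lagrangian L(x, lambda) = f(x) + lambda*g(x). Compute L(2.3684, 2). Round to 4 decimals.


Step 1: Evaluate f(x).
f(2.3684) = 7*2.3684^2 + 7*2.3684 + 6 = 61.844
Step 2: Evaluate g(x).
g(2.3684) = 3*2.3684 - 14 = -6.8948
Step 3: Compute Lagrangian.
L = 61.844 + 2*-6.8948 = 48.0544


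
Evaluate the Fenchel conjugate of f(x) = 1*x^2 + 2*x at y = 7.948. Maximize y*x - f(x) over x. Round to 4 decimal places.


f*(y) = sup_x {y*x - a*x^2 - b*x} = sup_x {(y-b)*x - a*x^2}
FOC: (y - b) - 2a*x = 0 => x* = (y - b)/(2a)
x* = (7.948 - 2)/(2*1) = 2.974
f*(7.948) = (y-b)^2/(4a) = (7.948 - 2)^2/(4*1)
= 35.3787/4 = 8.8447


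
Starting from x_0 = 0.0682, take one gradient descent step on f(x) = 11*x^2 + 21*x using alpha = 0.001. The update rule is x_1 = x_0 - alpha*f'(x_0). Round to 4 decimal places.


We compute the gradient at x_0 and apply the update.
f'(x) = 22*x + 21
f'(0.0682) = 22*0.0682 + 21 = 22.5004
x_1 = 0.0682 - 0.001*22.5004 = 0.0457


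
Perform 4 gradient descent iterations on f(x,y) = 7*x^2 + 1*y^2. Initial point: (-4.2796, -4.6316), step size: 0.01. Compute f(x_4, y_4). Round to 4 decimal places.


Gradient descent on f(x,y) = 7*x^2 + 1*y^2.
Starting point: (-4.2796, -4.6316), alpha = 0.01
Step 1: grad_x = 2*7*-4.2796 = -59.9144, grad_y = 2*1*-4.6316 = -9.2632
  x_1 = -4.2796 - 0.01*-59.9144 = -3.6805
  y_1 = -4.6316 - 0.01*-9.2632 = -4.539
Step 2: grad_x = 2*7*-3.6805 = -51.5264, grad_y = 2*1*-4.539 = -9.0779
  x_2 = -3.6805 - 0.01*-51.5264 = -3.1652
  y_2 = -4.539 - 0.01*-9.0779 = -4.4482
Step 3: grad_x = 2*7*-3.1652 = -44.3127, grad_y = 2*1*-4.4482 = -8.8964
  x_3 = -3.1652 - 0.01*-44.3127 = -2.7221
  y_3 = -4.4482 - 0.01*-8.8964 = -4.3592
Step 4: grad_x = 2*7*-2.7221 = -38.1089, grad_y = 2*1*-4.3592 = -8.7184
  x_4 = -2.7221 - 0.01*-38.1089 = -2.341
  y_4 = -4.3592 - 0.01*-8.7184 = -4.272
f(-2.341, -4.272) = 7*(-2.341)^2 + 1*(-4.272)^2 = 56.6115


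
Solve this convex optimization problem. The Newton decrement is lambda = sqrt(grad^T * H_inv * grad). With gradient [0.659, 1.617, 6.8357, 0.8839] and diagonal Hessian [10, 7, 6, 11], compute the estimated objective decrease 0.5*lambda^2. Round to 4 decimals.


Step 1: H is diagonal, so H^(-1) * g = [0.0659, 0.231, 1.1393, 0.0804].
Step 2: g^T H^(-1) g = sum_i g_i^2 / H_ii
  = (0.659)^2/10 + (1.617)^2/7 + (6.8357)^2/6 + (0.8839)^2/11
  = 0.0434 + 0.3735 + 7.7878 + 0.071 = 8.2758
Step 3: Objective decrease = 0.5 * g^T H^(-1) g = 4.1379


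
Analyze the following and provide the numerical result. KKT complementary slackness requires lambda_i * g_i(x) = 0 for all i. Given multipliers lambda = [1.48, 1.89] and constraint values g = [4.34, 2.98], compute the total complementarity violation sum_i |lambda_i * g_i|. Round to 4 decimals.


KKT complementary slackness check:
lambda_1 * g_1 = 1.48 * 4.34 = 6.4232
lambda_2 * g_2 = 1.89 * 2.98 = 5.6322
Total violation = 6.4232 + 5.6322 = 12.0554


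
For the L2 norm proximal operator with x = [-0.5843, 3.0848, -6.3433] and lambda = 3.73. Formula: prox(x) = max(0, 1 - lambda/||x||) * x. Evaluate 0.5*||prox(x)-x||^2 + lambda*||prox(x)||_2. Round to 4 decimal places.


Step 1: Compute ||x||.
||x|| = 7.0778
Step 2: Compute scaling factor.
scale = max(0, 1 - 3.73/7.0778) = 0.473
Step 3: prox(x) = [-0.2764, 1.4591, -3.0004]
||prox(x)|| = 3.3478
Step 4: Proximal objective.
0.5*||prox-x||^2 = 6.9565
lambda*||prox|| = 12.4873
Total = 19.4436


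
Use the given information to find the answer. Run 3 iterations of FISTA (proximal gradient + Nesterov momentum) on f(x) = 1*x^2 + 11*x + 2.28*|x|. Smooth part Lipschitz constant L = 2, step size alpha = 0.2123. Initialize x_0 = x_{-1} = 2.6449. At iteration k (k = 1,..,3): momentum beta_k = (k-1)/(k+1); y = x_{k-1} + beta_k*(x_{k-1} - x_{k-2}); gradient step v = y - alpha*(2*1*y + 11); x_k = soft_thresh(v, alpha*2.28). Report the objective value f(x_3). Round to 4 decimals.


FISTA on f(x) = 1*x^2 + 11*x + 2.28*|x|
L = 2, alpha = 0.2123
Iteration 1: beta = 0.0, y = 2.6449 + 0.0*(2.6449 - 2.6449) = 2.6449
  grad(y) = 16.2898, v = y - alpha*grad = -0.8134
  prox(v) = soft_thresh(-0.8134, 0.484) = -0.3294
Iteration 2: beta = 0.3333, y = -0.3294 + 0.3333*(-0.3294 - 2.6449) = -1.3208
  grad(y) = 8.3584, v = y - alpha*grad = -3.0953
  prox(v) = soft_thresh(-3.0953, 0.484) = -2.6112
Iteration 3: beta = 0.5, y = -2.6112 + 0.5*(-2.6112 + 0.3294) = -3.7522
  grad(y) = 3.4956, v = y - alpha*grad = -4.4943
  prox(v) = soft_thresh(-4.4943, 0.484) = -4.0103
f(x_3) = 1*(-4.0103)^2 + 11*(-4.0103) + 2.28*|-4.0103| = -18.8873


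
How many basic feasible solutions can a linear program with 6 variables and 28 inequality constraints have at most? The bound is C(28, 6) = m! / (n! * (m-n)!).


Each vertex corresponds to some choice of n active constraints out of m, so the number of vertices is at most C(m, n) = m! / (n!(m-n)!).
m = 28, n = 6
Numerator: 28 * 27 * 26 * 25 * 24 * 23
Denominator: 6! = 720
C(28, 6) = 376740


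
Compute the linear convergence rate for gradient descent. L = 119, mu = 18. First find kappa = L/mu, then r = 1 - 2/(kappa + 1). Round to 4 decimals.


Step 1: Compute the condition number.
kappa = L/mu = 119/18 = 6.6111
Step 2: Compute the convergence rate.
r = 1 - 2/(kappa + 1) = 1 - 2*mu/(L + mu) = (L - mu)/(L + mu) = 101/137 = 0.7372


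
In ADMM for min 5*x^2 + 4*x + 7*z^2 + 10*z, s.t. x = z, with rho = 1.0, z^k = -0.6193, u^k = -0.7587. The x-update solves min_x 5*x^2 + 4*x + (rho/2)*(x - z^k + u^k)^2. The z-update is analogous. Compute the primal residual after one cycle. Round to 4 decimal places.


ADMM iteration with rho = 1.0, z^k = -0.6193, u^k = -0.7587
Step 1: x-update.
Minimize 5*x^2 + 4*x + (1.0/2)*(x + 0.6193 - 0.7587)^2
FOC: (2*5 + 1.0)*x = -4 + 1.0*(-0.6193 + 0.7587)
x^{k+1} = -0.351
Step 2: z-update.
Minimize 7*z^2 + 10*z + (1.0/2)*(-0.351 - z - 0.7587)^2
FOC: (2*7 + 1.0)*z = -10 + 1.0*(-0.351 - 0.7587)
z^{k+1} = -0.7406
Step 3: u-update.
u^{k+1} = -0.7587 - 0.351 + 0.7406 = -0.369
Step 4: Primal residual = |-0.351 + 0.7406| = 0.3897


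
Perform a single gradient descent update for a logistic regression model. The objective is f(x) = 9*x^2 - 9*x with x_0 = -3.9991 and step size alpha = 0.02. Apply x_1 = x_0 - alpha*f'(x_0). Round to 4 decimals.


We compute the gradient at x_0 and apply the update.
f'(x) = 18*x - 9
f'(-3.9991) = 18*-3.9991 - 9 = -80.9838
x_1 = -3.9991 - 0.02*-80.9838 = -2.3794


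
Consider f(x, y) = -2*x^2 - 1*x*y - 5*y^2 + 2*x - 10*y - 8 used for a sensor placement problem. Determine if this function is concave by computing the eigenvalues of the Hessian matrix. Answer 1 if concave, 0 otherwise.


The Hessian of f(x,y) = -2*x^2 - 1*x*y - 5*y^2 + 2*x - 10*y - 8 is:
H = [[-4, -1], [-1, -10]]
Trace = -4 - 10 = -14
Determinant = -4*-10 - (-1)^2 = 39
Discriminant = (-14)^2 - 4*39 = 40.0
Eigenvalues: lambda_1 = -10.1623, lambda_2 = -3.8377
The function is concave.

1


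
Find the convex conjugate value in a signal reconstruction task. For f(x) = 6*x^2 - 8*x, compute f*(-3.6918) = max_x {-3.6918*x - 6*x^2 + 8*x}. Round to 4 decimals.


f*(y) = sup_x {y*x - a*x^2 - b*x} = sup_x {(y-b)*x - a*x^2}
FOC: (y - b) - 2a*x = 0 => x* = (y - b)/(2a)
x* = (-3.6918 + 8)/(2*6) = 0.359
f*(-3.6918) = (y-b)^2/(4a) = (-3.6918 + 8)^2/(4*6)
= 18.5606/24 = 0.7734


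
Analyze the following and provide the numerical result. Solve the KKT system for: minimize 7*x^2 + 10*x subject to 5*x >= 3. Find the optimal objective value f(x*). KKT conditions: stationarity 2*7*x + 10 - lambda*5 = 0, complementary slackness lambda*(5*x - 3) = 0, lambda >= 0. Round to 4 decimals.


Step 1: Try lambda = 0 (constraint inactive).
x_unc = -10/(2*7) = -0.7143
Check: 5*-0.7143 = -3.5715 < 3 -- violated!
Step 2: Constraint must be active: 5*x = 3
x* = 3/5 = 0.6
lambda = (2*7*0.6 + 10)/5 = 3.68
Step 3: Compute optimal value.
f(x*) = 7*0.6^2 + 10*0.6 = 8.52
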